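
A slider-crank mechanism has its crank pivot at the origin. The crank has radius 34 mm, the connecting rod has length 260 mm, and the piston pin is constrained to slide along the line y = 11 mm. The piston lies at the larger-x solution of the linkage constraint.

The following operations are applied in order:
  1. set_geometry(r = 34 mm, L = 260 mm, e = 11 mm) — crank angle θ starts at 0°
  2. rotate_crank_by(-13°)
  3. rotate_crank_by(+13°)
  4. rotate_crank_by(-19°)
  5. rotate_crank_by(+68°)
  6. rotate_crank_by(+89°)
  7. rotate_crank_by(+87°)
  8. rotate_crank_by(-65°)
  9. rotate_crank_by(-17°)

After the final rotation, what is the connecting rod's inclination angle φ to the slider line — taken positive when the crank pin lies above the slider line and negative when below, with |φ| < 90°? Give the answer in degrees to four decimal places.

2.0855

set_geometry: r = 34 mm, L = 260 mm, e = 11 mm; θ ← 0°
rotate_crank_by(-13°): θ ← 0° -13° = -13°
rotate_crank_by(+13°): θ ← -13° +13° = 0°
rotate_crank_by(-19°): θ ← 0° -19° = -19°
rotate_crank_by(+68°): θ ← -19° +68° = 49°
rotate_crank_by(+89°): θ ← 49° +89° = 138°
rotate_crank_by(+87°): θ ← 138° +87° = 225°
rotate_crank_by(-65°): θ ← 225° -65° = 160°
rotate_crank_by(-17°): θ ← 160° -17° = 143°
crank pin P = (r cos θ, r sin θ) = (-27.153607, 20.461711)
h = r sin θ − e = 20.461711 − 11 = 9.461711
sin φ = h / L = 9.461711 / 260 = 0.03639120
φ = arcsin(0.03639120) = 2.085522°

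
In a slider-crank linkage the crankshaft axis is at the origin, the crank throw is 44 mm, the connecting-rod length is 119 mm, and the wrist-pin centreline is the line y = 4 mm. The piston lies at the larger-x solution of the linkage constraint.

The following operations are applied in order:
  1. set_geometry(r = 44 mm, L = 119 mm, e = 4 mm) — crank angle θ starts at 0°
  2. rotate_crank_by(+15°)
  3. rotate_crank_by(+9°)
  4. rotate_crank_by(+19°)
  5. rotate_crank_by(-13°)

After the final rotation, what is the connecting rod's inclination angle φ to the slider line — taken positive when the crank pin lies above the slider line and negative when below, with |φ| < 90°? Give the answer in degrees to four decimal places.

8.7000

set_geometry: r = 44 mm, L = 119 mm, e = 4 mm; θ ← 0°
rotate_crank_by(+15°): θ ← 0° +15° = 15°
rotate_crank_by(+9°): θ ← 15° +9° = 24°
rotate_crank_by(+19°): θ ← 24° +19° = 43°
rotate_crank_by(-13°): θ ← 43° -13° = 30°
crank pin P = (r cos θ, r sin θ) = (38.105118, 22.000000)
h = r sin θ − e = 22.000000 − 4 = 18.000000
sin φ = h / L = 18.000000 / 119 = 0.15126050
φ = arcsin(0.15126050) = 8.699982°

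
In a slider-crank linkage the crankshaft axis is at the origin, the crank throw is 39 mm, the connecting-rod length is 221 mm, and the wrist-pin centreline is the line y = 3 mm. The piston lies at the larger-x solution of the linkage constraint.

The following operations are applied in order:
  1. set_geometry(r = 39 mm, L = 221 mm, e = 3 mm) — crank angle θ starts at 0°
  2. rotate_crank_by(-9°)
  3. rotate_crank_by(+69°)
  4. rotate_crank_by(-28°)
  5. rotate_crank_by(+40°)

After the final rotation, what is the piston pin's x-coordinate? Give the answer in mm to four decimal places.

230.4064

set_geometry: r = 39 mm, L = 221 mm, e = 3 mm; θ ← 0°
rotate_crank_by(-9°): θ ← 0° -9° = -9°
rotate_crank_by(+69°): θ ← -9° +69° = 60°
rotate_crank_by(-28°): θ ← 60° -28° = 32°
rotate_crank_by(+40°): θ ← 32° +40° = 72°
crank pin P = (r cos θ, r sin θ) = (12.051663, 37.091204)
h = r sin θ − e = 37.091204 − 3 = 34.091204
x = r cos θ + √(L² − h²) = 12.051663 + √(48841.0 − 1162.2102) = 12.051663 + 218.354734 = 230.406397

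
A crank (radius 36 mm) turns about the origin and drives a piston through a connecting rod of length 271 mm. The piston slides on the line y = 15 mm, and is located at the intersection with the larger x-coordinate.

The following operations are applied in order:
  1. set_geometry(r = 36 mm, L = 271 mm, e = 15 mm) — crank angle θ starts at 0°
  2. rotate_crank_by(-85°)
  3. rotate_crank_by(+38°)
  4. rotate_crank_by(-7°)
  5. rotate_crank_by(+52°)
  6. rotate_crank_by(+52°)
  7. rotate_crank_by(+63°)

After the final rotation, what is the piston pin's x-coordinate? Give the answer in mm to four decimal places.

256.3260

set_geometry: r = 36 mm, L = 271 mm, e = 15 mm; θ ← 0°
rotate_crank_by(-85°): θ ← 0° -85° = -85°
rotate_crank_by(+38°): θ ← -85° +38° = -47°
rotate_crank_by(-7°): θ ← -47° -7° = -54°
rotate_crank_by(+52°): θ ← -54° +52° = -2°
rotate_crank_by(+52°): θ ← -2° +52° = 50°
rotate_crank_by(+63°): θ ← 50° +63° = 113°
crank pin P = (r cos θ, r sin θ) = (-14.066321, 33.138175)
h = r sin θ − e = 33.138175 − 15 = 18.138175
x = r cos θ + √(L² − h²) = -14.066321 + √(73441.0 − 328.9934) = -14.066321 + 270.392320 = 256.325999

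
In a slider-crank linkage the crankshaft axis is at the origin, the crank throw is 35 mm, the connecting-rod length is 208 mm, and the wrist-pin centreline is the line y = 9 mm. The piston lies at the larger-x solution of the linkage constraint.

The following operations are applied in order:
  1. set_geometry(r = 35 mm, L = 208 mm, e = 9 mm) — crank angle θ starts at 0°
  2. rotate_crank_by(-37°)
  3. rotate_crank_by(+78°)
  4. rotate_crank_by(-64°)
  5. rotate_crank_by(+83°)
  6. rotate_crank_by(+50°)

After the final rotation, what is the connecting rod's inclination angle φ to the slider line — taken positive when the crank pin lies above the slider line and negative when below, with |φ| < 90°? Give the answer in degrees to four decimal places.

6.5951

set_geometry: r = 35 mm, L = 208 mm, e = 9 mm; θ ← 0°
rotate_crank_by(-37°): θ ← 0° -37° = -37°
rotate_crank_by(+78°): θ ← -37° +78° = 41°
rotate_crank_by(-64°): θ ← 41° -64° = -23°
rotate_crank_by(+83°): θ ← -23° +83° = 60°
rotate_crank_by(+50°): θ ← 60° +50° = 110°
crank pin P = (r cos θ, r sin θ) = (-11.970705, 32.889242)
h = r sin θ − e = 32.889242 − 9 = 23.889242
sin φ = h / L = 23.889242 / 208 = 0.11485212
φ = arcsin(0.11485212) = 6.595096°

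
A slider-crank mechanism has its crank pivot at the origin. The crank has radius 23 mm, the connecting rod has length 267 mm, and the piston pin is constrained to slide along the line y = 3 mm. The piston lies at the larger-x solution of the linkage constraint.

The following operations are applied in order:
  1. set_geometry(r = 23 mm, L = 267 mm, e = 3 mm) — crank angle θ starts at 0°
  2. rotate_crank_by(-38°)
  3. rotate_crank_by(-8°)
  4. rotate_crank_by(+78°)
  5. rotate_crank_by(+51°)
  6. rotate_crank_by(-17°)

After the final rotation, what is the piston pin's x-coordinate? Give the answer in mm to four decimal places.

275.7467

set_geometry: r = 23 mm, L = 267 mm, e = 3 mm; θ ← 0°
rotate_crank_by(-38°): θ ← 0° -38° = -38°
rotate_crank_by(-8°): θ ← -38° -8° = -46°
rotate_crank_by(+78°): θ ← -46° +78° = 32°
rotate_crank_by(+51°): θ ← 32° +51° = 83°
rotate_crank_by(-17°): θ ← 83° -17° = 66°
crank pin P = (r cos θ, r sin θ) = (9.354943, 21.011546)
h = r sin θ − e = 21.011546 − 3 = 18.011546
x = r cos θ + √(L² − h²) = 9.354943 + √(71289.0 − 324.4158) = 9.354943 + 266.391787 = 275.746730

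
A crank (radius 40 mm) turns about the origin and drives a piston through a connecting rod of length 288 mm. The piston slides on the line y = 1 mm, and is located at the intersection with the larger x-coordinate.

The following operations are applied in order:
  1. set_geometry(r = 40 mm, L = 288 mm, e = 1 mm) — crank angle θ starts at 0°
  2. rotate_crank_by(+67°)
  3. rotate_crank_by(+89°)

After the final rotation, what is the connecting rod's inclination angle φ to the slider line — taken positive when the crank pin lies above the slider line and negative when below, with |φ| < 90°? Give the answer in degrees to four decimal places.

3.0392

set_geometry: r = 40 mm, L = 288 mm, e = 1 mm; θ ← 0°
rotate_crank_by(+67°): θ ← 0° +67° = 67°
rotate_crank_by(+89°): θ ← 67° +89° = 156°
crank pin P = (r cos θ, r sin θ) = (-36.541818, 16.269466)
h = r sin θ − e = 16.269466 − 1 = 15.269466
sin φ = h / L = 15.269466 / 288 = 0.05301898
φ = arcsin(0.05301898) = 3.039189°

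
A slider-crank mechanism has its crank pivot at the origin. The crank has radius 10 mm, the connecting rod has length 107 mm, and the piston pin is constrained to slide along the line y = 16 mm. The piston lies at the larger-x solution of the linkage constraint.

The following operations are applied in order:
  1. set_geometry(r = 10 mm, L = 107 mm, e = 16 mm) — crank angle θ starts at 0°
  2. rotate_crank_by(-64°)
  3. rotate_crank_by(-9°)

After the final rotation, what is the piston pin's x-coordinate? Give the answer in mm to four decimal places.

106.8253

set_geometry: r = 10 mm, L = 107 mm, e = 16 mm; θ ← 0°
rotate_crank_by(-64°): θ ← 0° -64° = -64°
rotate_crank_by(-9°): θ ← -64° -9° = -73°
crank pin P = (r cos θ, r sin θ) = (2.923717, -9.563048)
h = r sin θ − e = -9.563048 − 16 = -25.563048
x = r cos θ + √(L² − h²) = 2.923717 + √(11449.0 − 653.4694) = 2.923717 + 103.901543 = 106.825260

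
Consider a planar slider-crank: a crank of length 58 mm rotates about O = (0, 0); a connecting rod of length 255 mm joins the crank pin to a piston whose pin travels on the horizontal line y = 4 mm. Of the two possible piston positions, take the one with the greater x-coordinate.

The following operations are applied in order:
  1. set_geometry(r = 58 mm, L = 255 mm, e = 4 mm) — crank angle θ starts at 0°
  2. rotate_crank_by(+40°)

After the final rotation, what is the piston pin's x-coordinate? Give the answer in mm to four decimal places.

set_geometry: r = 58 mm, L = 255 mm, e = 4 mm; θ ← 0°
rotate_crank_by(+40°): θ ← 0° +40° = 40°
crank pin P = (r cos θ, r sin θ) = (44.430578, 37.281681)
h = r sin θ − e = 37.281681 − 4 = 33.281681
x = r cos θ + √(L² − h²) = 44.430578 + √(65025.0 − 1107.6703) = 44.430578 + 252.818768 = 297.249346

297.2493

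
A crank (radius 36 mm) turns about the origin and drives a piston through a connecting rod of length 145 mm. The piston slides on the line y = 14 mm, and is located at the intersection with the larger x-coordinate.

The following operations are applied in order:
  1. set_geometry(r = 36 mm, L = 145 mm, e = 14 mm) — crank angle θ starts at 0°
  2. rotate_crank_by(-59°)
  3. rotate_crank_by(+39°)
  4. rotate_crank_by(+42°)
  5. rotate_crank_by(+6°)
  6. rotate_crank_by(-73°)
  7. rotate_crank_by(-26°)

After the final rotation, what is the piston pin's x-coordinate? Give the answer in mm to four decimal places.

set_geometry: r = 36 mm, L = 145 mm, e = 14 mm; θ ← 0°
rotate_crank_by(-59°): θ ← 0° -59° = -59°
rotate_crank_by(+39°): θ ← -59° +39° = -20°
rotate_crank_by(+42°): θ ← -20° +42° = 22°
rotate_crank_by(+6°): θ ← 22° +6° = 28°
rotate_crank_by(-73°): θ ← 28° -73° = -45°
rotate_crank_by(-26°): θ ← -45° -26° = -71°
crank pin P = (r cos θ, r sin θ) = (11.720454, -34.038669)
h = r sin θ − e = -34.038669 − 14 = -48.038669
x = r cos θ + √(L² − h²) = 11.720454 + √(21025.0 − 2307.7137) = 11.720454 + 136.811134 = 148.531587

148.5316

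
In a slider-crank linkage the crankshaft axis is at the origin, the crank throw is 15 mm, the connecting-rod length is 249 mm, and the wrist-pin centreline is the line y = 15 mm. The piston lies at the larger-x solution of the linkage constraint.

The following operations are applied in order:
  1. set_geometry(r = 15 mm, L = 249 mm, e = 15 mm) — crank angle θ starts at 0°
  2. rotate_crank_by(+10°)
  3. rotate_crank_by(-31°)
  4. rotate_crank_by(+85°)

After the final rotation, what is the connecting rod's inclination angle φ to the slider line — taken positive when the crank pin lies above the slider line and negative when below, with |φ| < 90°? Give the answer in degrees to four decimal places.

-0.3493

set_geometry: r = 15 mm, L = 249 mm, e = 15 mm; θ ← 0°
rotate_crank_by(+10°): θ ← 0° +10° = 10°
rotate_crank_by(-31°): θ ← 10° -31° = -21°
rotate_crank_by(+85°): θ ← -21° +85° = 64°
crank pin P = (r cos θ, r sin θ) = (6.575567, 13.481911)
h = r sin θ − e = 13.481911 − 15 = -1.518089
sin φ = h / L = -1.518089 / 249 = -0.00609674
φ = arcsin(-0.00609674) = -0.349320°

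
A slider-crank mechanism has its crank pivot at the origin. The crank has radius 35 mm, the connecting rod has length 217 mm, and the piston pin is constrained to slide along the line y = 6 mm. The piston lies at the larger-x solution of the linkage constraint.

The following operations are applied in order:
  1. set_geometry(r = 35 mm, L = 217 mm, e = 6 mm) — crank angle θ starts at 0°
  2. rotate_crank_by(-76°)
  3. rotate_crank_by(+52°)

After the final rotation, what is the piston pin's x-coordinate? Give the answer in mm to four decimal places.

248.0285

set_geometry: r = 35 mm, L = 217 mm, e = 6 mm; θ ← 0°
rotate_crank_by(-76°): θ ← 0° -76° = -76°
rotate_crank_by(+52°): θ ← -76° +52° = -24°
crank pin P = (r cos θ, r sin θ) = (31.974091, -14.235783)
h = r sin θ − e = -14.235783 − 6 = -20.235783
x = r cos θ + √(L² − h²) = 31.974091 + √(47089.0 − 409.4869) = 31.974091 + 216.054422 = 248.028513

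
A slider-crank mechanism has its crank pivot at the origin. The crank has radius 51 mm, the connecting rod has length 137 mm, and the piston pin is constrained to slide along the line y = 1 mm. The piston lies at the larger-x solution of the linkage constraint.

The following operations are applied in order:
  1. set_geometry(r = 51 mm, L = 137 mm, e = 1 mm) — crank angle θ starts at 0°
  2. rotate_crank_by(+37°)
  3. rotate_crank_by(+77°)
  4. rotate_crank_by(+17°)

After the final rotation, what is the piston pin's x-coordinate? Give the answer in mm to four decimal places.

98.3116

set_geometry: r = 51 mm, L = 137 mm, e = 1 mm; θ ← 0°
rotate_crank_by(+37°): θ ← 0° +37° = 37°
rotate_crank_by(+77°): θ ← 37° +77° = 114°
rotate_crank_by(+17°): θ ← 114° +17° = 131°
crank pin P = (r cos θ, r sin θ) = (-33.459010, 38.490189)
h = r sin θ − e = 38.490189 − 1 = 37.490189
x = r cos θ + √(L² − h²) = -33.459010 + √(18769.0 − 1405.5142) = -33.459010 + 131.770580 = 98.311570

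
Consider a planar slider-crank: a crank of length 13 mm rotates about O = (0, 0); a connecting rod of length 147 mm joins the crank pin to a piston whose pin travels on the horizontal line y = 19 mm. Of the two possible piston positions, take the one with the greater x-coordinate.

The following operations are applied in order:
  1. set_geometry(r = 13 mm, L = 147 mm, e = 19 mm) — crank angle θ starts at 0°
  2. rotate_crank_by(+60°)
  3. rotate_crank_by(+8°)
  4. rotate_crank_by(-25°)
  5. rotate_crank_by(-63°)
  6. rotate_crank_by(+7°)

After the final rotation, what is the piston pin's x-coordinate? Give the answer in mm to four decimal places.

158.0227

set_geometry: r = 13 mm, L = 147 mm, e = 19 mm; θ ← 0°
rotate_crank_by(+60°): θ ← 0° +60° = 60°
rotate_crank_by(+8°): θ ← 60° +8° = 68°
rotate_crank_by(-25°): θ ← 68° -25° = 43°
rotate_crank_by(-63°): θ ← 43° -63° = -20°
rotate_crank_by(+7°): θ ← -20° +7° = -13°
crank pin P = (r cos θ, r sin θ) = (12.666811, -2.924364)
h = r sin θ − e = -2.924364 − 19 = -21.924364
x = r cos θ + √(L² − h²) = 12.666811 + √(21609.0 − 480.6777) = 12.666811 + 145.355847 = 158.022658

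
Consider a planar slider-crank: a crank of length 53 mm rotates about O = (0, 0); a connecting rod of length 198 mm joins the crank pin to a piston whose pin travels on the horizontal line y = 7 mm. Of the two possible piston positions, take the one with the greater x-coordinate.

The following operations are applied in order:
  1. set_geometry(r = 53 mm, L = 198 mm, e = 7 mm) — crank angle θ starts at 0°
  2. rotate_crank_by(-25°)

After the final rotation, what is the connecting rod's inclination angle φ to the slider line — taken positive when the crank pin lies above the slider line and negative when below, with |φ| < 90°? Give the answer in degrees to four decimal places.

-8.5388

set_geometry: r = 53 mm, L = 198 mm, e = 7 mm; θ ← 0°
rotate_crank_by(-25°): θ ← 0° -25° = -25°
crank pin P = (r cos θ, r sin θ) = (48.034313, -22.398768)
h = r sin θ − e = -22.398768 − 7 = -29.398768
sin φ = h / L = -29.398768 / 198 = -0.14847863
φ = arcsin(-0.14847863) = -8.538771°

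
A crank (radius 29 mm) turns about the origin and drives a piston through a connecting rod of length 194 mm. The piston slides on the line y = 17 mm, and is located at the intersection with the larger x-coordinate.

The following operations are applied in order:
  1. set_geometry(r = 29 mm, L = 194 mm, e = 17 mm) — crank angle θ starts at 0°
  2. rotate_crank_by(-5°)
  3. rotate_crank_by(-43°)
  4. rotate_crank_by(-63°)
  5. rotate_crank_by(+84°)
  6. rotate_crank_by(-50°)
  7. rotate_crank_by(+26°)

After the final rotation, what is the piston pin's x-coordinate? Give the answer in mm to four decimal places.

set_geometry: r = 29 mm, L = 194 mm, e = 17 mm; θ ← 0°
rotate_crank_by(-5°): θ ← 0° -5° = -5°
rotate_crank_by(-43°): θ ← -5° -43° = -48°
rotate_crank_by(-63°): θ ← -48° -63° = -111°
rotate_crank_by(+84°): θ ← -111° +84° = -27°
rotate_crank_by(-50°): θ ← -27° -50° = -77°
rotate_crank_by(+26°): θ ← -77° +26° = -51°
crank pin P = (r cos θ, r sin θ) = (18.250291, -22.537233)
h = r sin θ − e = -22.537233 − 17 = -39.537233
x = r cos θ + √(L² − h²) = 18.250291 + √(37636.0 − 1563.1928) = 18.250291 + 189.928427 = 208.178718

208.1787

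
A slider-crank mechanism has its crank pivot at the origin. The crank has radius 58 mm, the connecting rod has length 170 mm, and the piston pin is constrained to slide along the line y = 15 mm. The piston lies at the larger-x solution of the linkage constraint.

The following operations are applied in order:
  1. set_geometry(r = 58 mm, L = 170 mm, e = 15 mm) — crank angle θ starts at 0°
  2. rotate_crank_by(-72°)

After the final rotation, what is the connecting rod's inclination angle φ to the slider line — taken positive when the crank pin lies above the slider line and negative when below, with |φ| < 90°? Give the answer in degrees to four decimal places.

-24.3754

set_geometry: r = 58 mm, L = 170 mm, e = 15 mm; θ ← 0°
rotate_crank_by(-72°): θ ← 0° -72° = -72°
crank pin P = (r cos θ, r sin θ) = (17.922986, -55.161278)
h = r sin θ − e = -55.161278 − 15 = -70.161278
sin φ = h / L = -70.161278 / 170 = -0.41271340
φ = arcsin(-0.41271340) = -24.375401°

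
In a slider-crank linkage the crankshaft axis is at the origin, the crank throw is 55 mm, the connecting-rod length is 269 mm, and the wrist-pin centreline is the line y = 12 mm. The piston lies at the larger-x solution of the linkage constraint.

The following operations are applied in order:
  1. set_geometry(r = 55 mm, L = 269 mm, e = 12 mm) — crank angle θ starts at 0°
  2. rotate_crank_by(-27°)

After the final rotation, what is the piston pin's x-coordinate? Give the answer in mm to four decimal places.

set_geometry: r = 55 mm, L = 269 mm, e = 12 mm; θ ← 0°
rotate_crank_by(-27°): θ ← 0° -27° = -27°
crank pin P = (r cos θ, r sin θ) = (49.005359, -24.969477)
h = r sin θ − e = -24.969477 − 12 = -36.969477
x = r cos θ + √(L² − h²) = 49.005359 + √(72361.0 − 1366.7423) = 49.005359 + 266.447477 = 315.452835

315.4528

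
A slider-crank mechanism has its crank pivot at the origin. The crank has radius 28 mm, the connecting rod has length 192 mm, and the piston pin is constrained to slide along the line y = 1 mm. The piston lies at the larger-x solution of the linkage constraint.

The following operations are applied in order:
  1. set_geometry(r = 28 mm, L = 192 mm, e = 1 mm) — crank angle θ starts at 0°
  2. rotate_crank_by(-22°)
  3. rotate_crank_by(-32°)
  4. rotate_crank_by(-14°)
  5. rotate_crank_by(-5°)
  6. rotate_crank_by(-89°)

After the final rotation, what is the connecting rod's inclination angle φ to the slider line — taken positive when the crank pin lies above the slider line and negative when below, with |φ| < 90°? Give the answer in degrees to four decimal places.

-2.8817

set_geometry: r = 28 mm, L = 192 mm, e = 1 mm; θ ← 0°
rotate_crank_by(-22°): θ ← 0° -22° = -22°
rotate_crank_by(-32°): θ ← -22° -32° = -54°
rotate_crank_by(-14°): θ ← -54° -14° = -68°
rotate_crank_by(-5°): θ ← -68° -5° = -73°
rotate_crank_by(-89°): θ ← -73° -89° = -162°
crank pin P = (r cos θ, r sin θ) = (-26.629582, -8.652476)
h = r sin θ − e = -8.652476 − 1 = -9.652476
sin φ = h / L = -9.652476 / 192 = -0.05027331
φ = arcsin(-0.05027331) = -2.881663°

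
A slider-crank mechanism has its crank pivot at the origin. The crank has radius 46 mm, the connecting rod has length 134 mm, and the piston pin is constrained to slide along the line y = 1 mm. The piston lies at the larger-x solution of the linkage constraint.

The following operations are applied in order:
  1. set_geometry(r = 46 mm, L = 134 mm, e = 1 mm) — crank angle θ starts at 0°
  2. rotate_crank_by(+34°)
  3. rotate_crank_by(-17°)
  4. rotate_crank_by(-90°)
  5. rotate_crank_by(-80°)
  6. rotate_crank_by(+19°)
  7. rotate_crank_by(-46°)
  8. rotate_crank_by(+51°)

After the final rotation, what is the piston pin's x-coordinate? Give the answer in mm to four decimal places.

set_geometry: r = 46 mm, L = 134 mm, e = 1 mm; θ ← 0°
rotate_crank_by(+34°): θ ← 0° +34° = 34°
rotate_crank_by(-17°): θ ← 34° -17° = 17°
rotate_crank_by(-90°): θ ← 17° -90° = -73°
rotate_crank_by(-80°): θ ← -73° -80° = -153°
rotate_crank_by(+19°): θ ← -153° +19° = -134°
rotate_crank_by(-46°): θ ← -134° -46° = -180°
rotate_crank_by(+51°): θ ← -180° +51° = -129°
crank pin P = (r cos θ, r sin θ) = (-28.948738, -35.748714)
h = r sin θ − e = -35.748714 − 1 = -36.748714
x = r cos θ + √(L² − h²) = -28.948738 + √(17956.0 − 1350.4680) = -28.948738 + 128.862454 = 99.913716

99.9137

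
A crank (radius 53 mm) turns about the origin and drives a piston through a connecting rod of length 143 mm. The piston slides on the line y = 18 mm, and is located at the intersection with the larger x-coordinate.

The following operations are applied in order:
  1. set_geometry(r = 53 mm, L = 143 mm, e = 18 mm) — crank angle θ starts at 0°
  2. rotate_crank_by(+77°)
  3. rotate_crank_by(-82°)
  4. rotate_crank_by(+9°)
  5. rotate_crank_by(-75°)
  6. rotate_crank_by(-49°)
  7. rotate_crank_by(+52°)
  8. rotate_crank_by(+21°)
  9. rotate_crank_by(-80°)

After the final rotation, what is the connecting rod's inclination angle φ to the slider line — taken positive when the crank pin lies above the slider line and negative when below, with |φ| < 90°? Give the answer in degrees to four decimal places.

set_geometry: r = 53 mm, L = 143 mm, e = 18 mm; θ ← 0°
rotate_crank_by(+77°): θ ← 0° +77° = 77°
rotate_crank_by(-82°): θ ← 77° -82° = -5°
rotate_crank_by(+9°): θ ← -5° +9° = 4°
rotate_crank_by(-75°): θ ← 4° -75° = -71°
rotate_crank_by(-49°): θ ← -71° -49° = -120°
rotate_crank_by(+52°): θ ← -120° +52° = -68°
rotate_crank_by(+21°): θ ← -68° +21° = -47°
rotate_crank_by(-80°): θ ← -47° -80° = -127°
crank pin P = (r cos θ, r sin θ) = (-31.896196, -42.327682)
h = r sin θ − e = -42.327682 − 18 = -60.327682
sin φ = h / L = -60.327682 / 143 = -0.42187190
φ = arcsin(-0.42187190) = -24.952825°

-24.9528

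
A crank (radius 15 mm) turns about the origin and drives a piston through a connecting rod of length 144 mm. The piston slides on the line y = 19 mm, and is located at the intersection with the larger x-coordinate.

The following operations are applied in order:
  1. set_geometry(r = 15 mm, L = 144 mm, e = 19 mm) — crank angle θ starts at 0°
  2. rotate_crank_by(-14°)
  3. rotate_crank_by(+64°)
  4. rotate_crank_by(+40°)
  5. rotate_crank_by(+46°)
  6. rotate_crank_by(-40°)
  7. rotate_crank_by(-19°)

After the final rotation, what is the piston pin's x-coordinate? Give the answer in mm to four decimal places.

147.3075

set_geometry: r = 15 mm, L = 144 mm, e = 19 mm; θ ← 0°
rotate_crank_by(-14°): θ ← 0° -14° = -14°
rotate_crank_by(+64°): θ ← -14° +64° = 50°
rotate_crank_by(+40°): θ ← 50° +40° = 90°
rotate_crank_by(+46°): θ ← 90° +46° = 136°
rotate_crank_by(-40°): θ ← 136° -40° = 96°
rotate_crank_by(-19°): θ ← 96° -19° = 77°
crank pin P = (r cos θ, r sin θ) = (3.374266, 14.615551)
h = r sin θ − e = 14.615551 − 19 = -4.384449
x = r cos θ + √(L² − h²) = 3.374266 + √(20736.0 − 19.2234) = 3.374266 + 143.933237 = 147.307502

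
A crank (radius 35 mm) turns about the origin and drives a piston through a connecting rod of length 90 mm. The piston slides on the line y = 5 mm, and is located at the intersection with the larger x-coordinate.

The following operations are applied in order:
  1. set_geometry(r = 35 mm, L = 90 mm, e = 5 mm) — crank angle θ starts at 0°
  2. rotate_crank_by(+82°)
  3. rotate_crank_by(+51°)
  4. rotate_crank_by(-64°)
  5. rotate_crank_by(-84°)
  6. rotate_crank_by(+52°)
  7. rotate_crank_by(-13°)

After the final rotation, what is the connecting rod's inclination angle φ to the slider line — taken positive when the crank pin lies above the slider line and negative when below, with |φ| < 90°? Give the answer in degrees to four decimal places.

5.8901

set_geometry: r = 35 mm, L = 90 mm, e = 5 mm; θ ← 0°
rotate_crank_by(+82°): θ ← 0° +82° = 82°
rotate_crank_by(+51°): θ ← 82° +51° = 133°
rotate_crank_by(-64°): θ ← 133° -64° = 69°
rotate_crank_by(-84°): θ ← 69° -84° = -15°
rotate_crank_by(+52°): θ ← -15° +52° = 37°
rotate_crank_by(-13°): θ ← 37° -13° = 24°
crank pin P = (r cos θ, r sin θ) = (31.974091, 14.235783)
h = r sin θ − e = 14.235783 − 5 = 9.235783
sin φ = h / L = 9.235783 / 90 = 0.10261981
φ = arcsin(0.10261981) = 5.890051°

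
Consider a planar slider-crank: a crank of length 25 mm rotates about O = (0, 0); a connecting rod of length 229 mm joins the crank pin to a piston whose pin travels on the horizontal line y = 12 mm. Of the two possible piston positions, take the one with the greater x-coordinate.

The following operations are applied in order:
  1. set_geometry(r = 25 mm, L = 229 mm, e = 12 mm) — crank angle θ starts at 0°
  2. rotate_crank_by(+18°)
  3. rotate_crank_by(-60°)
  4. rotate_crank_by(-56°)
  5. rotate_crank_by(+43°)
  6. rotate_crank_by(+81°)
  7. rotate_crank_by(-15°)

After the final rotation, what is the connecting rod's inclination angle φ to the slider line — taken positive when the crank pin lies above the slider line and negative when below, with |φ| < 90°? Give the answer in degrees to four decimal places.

-1.8092

set_geometry: r = 25 mm, L = 229 mm, e = 12 mm; θ ← 0°
rotate_crank_by(+18°): θ ← 0° +18° = 18°
rotate_crank_by(-60°): θ ← 18° -60° = -42°
rotate_crank_by(-56°): θ ← -42° -56° = -98°
rotate_crank_by(+43°): θ ← -98° +43° = -55°
rotate_crank_by(+81°): θ ← -55° +81° = 26°
rotate_crank_by(-15°): θ ← 26° -15° = 11°
crank pin P = (r cos θ, r sin θ) = (24.540680, 4.770225)
h = r sin θ − e = 4.770225 − 12 = -7.229775
sin φ = h / L = -7.229775 / 229 = -0.03157107
φ = arcsin(-0.03157107) = -1.809190°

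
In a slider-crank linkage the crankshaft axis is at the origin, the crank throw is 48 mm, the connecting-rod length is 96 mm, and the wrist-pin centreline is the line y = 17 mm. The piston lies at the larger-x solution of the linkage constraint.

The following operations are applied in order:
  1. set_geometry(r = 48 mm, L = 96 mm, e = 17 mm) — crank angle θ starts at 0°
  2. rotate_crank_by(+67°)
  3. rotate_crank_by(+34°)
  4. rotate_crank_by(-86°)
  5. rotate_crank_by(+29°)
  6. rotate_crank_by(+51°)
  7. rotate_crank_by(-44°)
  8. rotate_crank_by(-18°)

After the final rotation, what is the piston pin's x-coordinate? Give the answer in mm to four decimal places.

set_geometry: r = 48 mm, L = 96 mm, e = 17 mm; θ ← 0°
rotate_crank_by(+67°): θ ← 0° +67° = 67°
rotate_crank_by(+34°): θ ← 67° +34° = 101°
rotate_crank_by(-86°): θ ← 101° -86° = 15°
rotate_crank_by(+29°): θ ← 15° +29° = 44°
rotate_crank_by(+51°): θ ← 44° +51° = 95°
rotate_crank_by(-44°): θ ← 95° -44° = 51°
rotate_crank_by(-18°): θ ← 51° -18° = 33°
crank pin P = (r cos θ, r sin θ) = (40.256187, 26.142674)
h = r sin θ − e = 26.142674 − 17 = 9.142674
x = r cos θ + √(L² − h²) = 40.256187 + √(9216.0 − 83.5885) = 40.256187 + 95.563652 = 135.819839

135.8198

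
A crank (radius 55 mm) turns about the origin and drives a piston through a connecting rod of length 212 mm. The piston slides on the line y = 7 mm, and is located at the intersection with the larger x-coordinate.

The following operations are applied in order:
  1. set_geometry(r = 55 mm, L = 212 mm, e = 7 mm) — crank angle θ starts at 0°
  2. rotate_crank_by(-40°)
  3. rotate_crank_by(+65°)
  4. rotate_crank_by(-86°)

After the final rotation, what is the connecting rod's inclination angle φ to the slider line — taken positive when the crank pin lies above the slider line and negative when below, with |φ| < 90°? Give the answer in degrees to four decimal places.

set_geometry: r = 55 mm, L = 212 mm, e = 7 mm; θ ← 0°
rotate_crank_by(-40°): θ ← 0° -40° = -40°
rotate_crank_by(+65°): θ ← -40° +65° = 25°
rotate_crank_by(-86°): θ ← 25° -86° = -61°
crank pin P = (r cos θ, r sin θ) = (26.664529, -48.104084)
h = r sin θ − e = -48.104084 − 7 = -55.104084
sin φ = h / L = -55.104084 / 212 = -0.25992492
φ = arcsin(-0.25992492) = -15.065607°

-15.0656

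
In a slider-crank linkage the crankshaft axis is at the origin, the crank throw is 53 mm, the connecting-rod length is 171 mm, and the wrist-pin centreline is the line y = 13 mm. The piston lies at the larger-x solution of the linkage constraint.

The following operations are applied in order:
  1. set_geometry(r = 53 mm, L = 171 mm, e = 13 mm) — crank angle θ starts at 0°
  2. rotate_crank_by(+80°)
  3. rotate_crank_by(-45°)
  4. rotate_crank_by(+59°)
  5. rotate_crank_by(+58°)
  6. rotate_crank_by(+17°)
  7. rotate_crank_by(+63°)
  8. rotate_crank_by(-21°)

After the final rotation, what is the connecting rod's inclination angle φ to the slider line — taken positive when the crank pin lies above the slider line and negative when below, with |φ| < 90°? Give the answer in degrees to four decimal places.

-13.6302

set_geometry: r = 53 mm, L = 171 mm, e = 13 mm; θ ← 0°
rotate_crank_by(+80°): θ ← 0° +80° = 80°
rotate_crank_by(-45°): θ ← 80° -45° = 35°
rotate_crank_by(+59°): θ ← 35° +59° = 94°
rotate_crank_by(+58°): θ ← 94° +58° = 152°
rotate_crank_by(+17°): θ ← 152° +17° = 169°
rotate_crank_by(+63°): θ ← 169° +63° = 232°
rotate_crank_by(-21°): θ ← 232° -21° = 211°
crank pin P = (r cos θ, r sin θ) = (-45.429867, -27.297018)
h = r sin θ − e = -27.297018 − 13 = -40.297018
sin φ = h / L = -40.297018 / 171 = -0.23565508
φ = arcsin(-0.23565508) = -13.630240°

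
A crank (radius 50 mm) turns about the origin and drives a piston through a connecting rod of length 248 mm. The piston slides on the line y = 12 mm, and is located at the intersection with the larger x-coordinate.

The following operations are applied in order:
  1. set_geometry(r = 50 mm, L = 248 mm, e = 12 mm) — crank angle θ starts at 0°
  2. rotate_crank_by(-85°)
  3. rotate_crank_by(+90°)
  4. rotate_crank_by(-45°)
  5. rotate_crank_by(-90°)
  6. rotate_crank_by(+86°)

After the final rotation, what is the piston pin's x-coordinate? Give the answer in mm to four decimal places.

set_geometry: r = 50 mm, L = 248 mm, e = 12 mm; θ ← 0°
rotate_crank_by(-85°): θ ← 0° -85° = -85°
rotate_crank_by(+90°): θ ← -85° +90° = 5°
rotate_crank_by(-45°): θ ← 5° -45° = -40°
rotate_crank_by(-90°): θ ← -40° -90° = -130°
rotate_crank_by(+86°): θ ← -130° +86° = -44°
crank pin P = (r cos θ, r sin θ) = (35.966990, -34.732919)
h = r sin θ − e = -34.732919 − 12 = -46.732919
x = r cos θ + √(L² − h²) = 35.966990 + √(61504.0 − 2183.9657) = 35.966990 + 243.557045 = 279.524035

279.5240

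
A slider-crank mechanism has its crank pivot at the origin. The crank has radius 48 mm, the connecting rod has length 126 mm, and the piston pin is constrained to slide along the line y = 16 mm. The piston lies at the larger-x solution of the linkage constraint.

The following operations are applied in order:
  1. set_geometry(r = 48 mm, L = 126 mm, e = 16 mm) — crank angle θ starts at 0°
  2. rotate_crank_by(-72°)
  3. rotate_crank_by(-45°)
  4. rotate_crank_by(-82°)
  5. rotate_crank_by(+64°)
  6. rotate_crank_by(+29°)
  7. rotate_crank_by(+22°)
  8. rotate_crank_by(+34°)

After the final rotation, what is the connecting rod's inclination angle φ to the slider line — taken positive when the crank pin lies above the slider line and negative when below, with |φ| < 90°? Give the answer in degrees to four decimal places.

set_geometry: r = 48 mm, L = 126 mm, e = 16 mm; θ ← 0°
rotate_crank_by(-72°): θ ← 0° -72° = -72°
rotate_crank_by(-45°): θ ← -72° -45° = -117°
rotate_crank_by(-82°): θ ← -117° -82° = -199°
rotate_crank_by(+64°): θ ← -199° +64° = -135°
rotate_crank_by(+29°): θ ← -135° +29° = -106°
rotate_crank_by(+22°): θ ← -106° +22° = -84°
rotate_crank_by(+34°): θ ← -84° +34° = -50°
crank pin P = (r cos θ, r sin θ) = (30.853805, -36.770133)
h = r sin θ − e = -36.770133 − 16 = -52.770133
sin φ = h / L = -52.770133 / 126 = -0.41881058
φ = arcsin(-0.41881058) = -24.759517°

-24.7595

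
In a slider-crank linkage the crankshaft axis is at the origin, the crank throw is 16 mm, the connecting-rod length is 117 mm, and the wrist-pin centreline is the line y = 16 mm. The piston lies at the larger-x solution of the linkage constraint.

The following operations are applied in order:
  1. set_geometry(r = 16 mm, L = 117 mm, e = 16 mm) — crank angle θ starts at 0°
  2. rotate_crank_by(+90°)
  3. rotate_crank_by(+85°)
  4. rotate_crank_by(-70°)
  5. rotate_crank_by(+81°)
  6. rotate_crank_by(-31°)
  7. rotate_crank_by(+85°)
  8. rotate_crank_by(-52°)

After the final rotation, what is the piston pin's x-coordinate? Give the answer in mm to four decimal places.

set_geometry: r = 16 mm, L = 117 mm, e = 16 mm; θ ← 0°
rotate_crank_by(+90°): θ ← 0° +90° = 90°
rotate_crank_by(+85°): θ ← 90° +85° = 175°
rotate_crank_by(-70°): θ ← 175° -70° = 105°
rotate_crank_by(+81°): θ ← 105° +81° = 186°
rotate_crank_by(-31°): θ ← 186° -31° = 155°
rotate_crank_by(+85°): θ ← 155° +85° = 240°
rotate_crank_by(-52°): θ ← 240° -52° = 188°
crank pin P = (r cos θ, r sin θ) = (-15.844289, -2.226770)
h = r sin θ − e = -2.226770 − 16 = -18.226770
x = r cos θ + √(L² − h²) = -15.844289 + √(13689.0 − 332.2151) = -15.844289 + 115.571557 = 99.727268

99.7273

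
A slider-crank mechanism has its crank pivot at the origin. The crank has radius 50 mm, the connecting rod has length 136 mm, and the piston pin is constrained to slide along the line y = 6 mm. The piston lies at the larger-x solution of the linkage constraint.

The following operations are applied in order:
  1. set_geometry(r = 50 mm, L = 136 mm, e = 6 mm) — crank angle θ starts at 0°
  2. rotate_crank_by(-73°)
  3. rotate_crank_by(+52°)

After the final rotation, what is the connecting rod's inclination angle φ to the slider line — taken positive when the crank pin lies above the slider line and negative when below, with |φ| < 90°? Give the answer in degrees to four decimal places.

-10.1293

set_geometry: r = 50 mm, L = 136 mm, e = 6 mm; θ ← 0°
rotate_crank_by(-73°): θ ← 0° -73° = -73°
rotate_crank_by(+52°): θ ← -73° +52° = -21°
crank pin P = (r cos θ, r sin θ) = (46.679021, -17.918397)
h = r sin θ − e = -17.918397 − 6 = -23.918397
sin φ = h / L = -23.918397 / 136 = -0.17587057
φ = arcsin(-0.17587057) = -10.129324°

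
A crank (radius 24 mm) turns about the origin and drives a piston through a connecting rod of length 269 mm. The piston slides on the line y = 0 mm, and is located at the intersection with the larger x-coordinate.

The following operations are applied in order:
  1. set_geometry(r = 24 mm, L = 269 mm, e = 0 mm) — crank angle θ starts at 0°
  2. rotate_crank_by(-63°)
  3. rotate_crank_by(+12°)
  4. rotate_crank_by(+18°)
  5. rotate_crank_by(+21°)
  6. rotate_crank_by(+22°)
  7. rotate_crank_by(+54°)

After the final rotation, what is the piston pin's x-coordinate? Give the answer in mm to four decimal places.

set_geometry: r = 24 mm, L = 269 mm, e = 0 mm; θ ← 0°
rotate_crank_by(-63°): θ ← 0° -63° = -63°
rotate_crank_by(+12°): θ ← -63° +12° = -51°
rotate_crank_by(+18°): θ ← -51° +18° = -33°
rotate_crank_by(+21°): θ ← -33° +21° = -12°
rotate_crank_by(+22°): θ ← -12° +22° = 10°
rotate_crank_by(+54°): θ ← 10° +54° = 64°
crank pin P = (r cos θ, r sin θ) = (10.520908, 21.571057)
h = r sin θ − e = 21.571057 − 0 = 21.571057
x = r cos θ + √(L² − h²) = 10.520908 + √(72361.0 − 465.3105) = 10.520908 + 268.133716 = 278.654623

278.6546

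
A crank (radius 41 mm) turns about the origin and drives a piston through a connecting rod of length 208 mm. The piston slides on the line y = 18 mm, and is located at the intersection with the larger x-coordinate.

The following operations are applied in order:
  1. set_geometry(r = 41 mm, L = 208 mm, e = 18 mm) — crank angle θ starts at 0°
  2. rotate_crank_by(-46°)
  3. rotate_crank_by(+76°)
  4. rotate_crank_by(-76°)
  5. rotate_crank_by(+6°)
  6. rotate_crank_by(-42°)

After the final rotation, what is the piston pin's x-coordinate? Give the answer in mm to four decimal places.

205.2805

set_geometry: r = 41 mm, L = 208 mm, e = 18 mm; θ ← 0°
rotate_crank_by(-46°): θ ← 0° -46° = -46°
rotate_crank_by(+76°): θ ← -46° +76° = 30°
rotate_crank_by(-76°): θ ← 30° -76° = -46°
rotate_crank_by(+6°): θ ← -46° +6° = -40°
rotate_crank_by(-42°): θ ← -40° -42° = -82°
crank pin P = (r cos θ, r sin θ) = (5.706097, -40.600991)
h = r sin θ − e = -40.600991 − 18 = -58.600991
x = r cos θ + √(L² − h²) = 5.706097 + √(43264.0 − 3434.0761) = 5.706097 + 199.574357 = 205.280454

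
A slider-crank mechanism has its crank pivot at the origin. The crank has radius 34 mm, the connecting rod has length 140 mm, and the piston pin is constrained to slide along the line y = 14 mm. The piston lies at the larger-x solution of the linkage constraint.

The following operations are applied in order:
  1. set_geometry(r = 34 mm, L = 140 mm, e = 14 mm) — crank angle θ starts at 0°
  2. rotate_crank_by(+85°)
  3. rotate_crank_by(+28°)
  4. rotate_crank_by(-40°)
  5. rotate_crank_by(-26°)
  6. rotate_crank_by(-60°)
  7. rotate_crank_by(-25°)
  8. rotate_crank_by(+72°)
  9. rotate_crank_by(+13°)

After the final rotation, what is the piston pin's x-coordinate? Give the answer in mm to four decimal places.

162.7656

set_geometry: r = 34 mm, L = 140 mm, e = 14 mm; θ ← 0°
rotate_crank_by(+85°): θ ← 0° +85° = 85°
rotate_crank_by(+28°): θ ← 85° +28° = 113°
rotate_crank_by(-40°): θ ← 113° -40° = 73°
rotate_crank_by(-26°): θ ← 73° -26° = 47°
rotate_crank_by(-60°): θ ← 47° -60° = -13°
rotate_crank_by(-25°): θ ← -13° -25° = -38°
rotate_crank_by(+72°): θ ← -38° +72° = 34°
rotate_crank_by(+13°): θ ← 34° +13° = 47°
crank pin P = (r cos θ, r sin θ) = (23.187944, 24.866026)
h = r sin θ − e = 24.866026 − 14 = 10.866026
x = r cos θ + √(L² − h²) = 23.187944 + √(19600.0 − 118.0705) = 23.187944 + 139.577683 = 162.765627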